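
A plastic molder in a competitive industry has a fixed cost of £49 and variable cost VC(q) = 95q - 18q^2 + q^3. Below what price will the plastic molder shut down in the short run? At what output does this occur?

Short-run supply begins at min AVC. From VC = 95q - 18q^2 + q^3, AVC = 95 - 18q + q^2.
dAVC/dq = -18 + 2q = 0 gives q = 9. min AVC = 95 - 18·9 + 9^2 = 14.
The firm shuts down for any P below £14.

£14 per unit, at q = 9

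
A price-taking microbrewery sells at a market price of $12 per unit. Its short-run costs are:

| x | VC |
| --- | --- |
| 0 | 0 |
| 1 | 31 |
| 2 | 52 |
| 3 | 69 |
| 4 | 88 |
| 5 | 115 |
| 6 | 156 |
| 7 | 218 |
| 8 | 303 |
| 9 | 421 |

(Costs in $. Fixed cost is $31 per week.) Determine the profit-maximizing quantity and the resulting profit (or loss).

x = 0 (shut down); profit = -$31

Compute π = P·x − TC at each output: x=0: -31; x=1: -50; x=2: -59; x=3: -64; x=4: -71; x=5: -86; x=6: -115; x=7: -165; x=8: -238; x=9: -344.
Profit is highest at x = 0. Equivalently, the lowest AVC in the table is 88/4 ≈ $22 at x = 4, and P = $12 falls below it — price never covers variable cost, so the firm shuts down and loses only its fixed cost.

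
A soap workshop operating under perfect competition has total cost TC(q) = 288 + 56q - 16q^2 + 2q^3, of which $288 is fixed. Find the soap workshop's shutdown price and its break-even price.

Shutdown price = $24; break-even price = $80

Shutdown price = min AVC. AVC = 56 - 16q + 2q^2, with vertex at q = 4 and minimum $24.
ATC = 288/q + 56 - 16q + 2q^2. Setting dATC/dq = −288/q^2 − 16 + 4q = 0 gives q = 6 (since 4·6^3 − 16·6^2 = 288).
min ATC = 288/6 + 56 − 16·6 + 2·6^2 = $80. That is the break-even price.
Between these two prices the firm operates at a loss; above $80 it earns a profit.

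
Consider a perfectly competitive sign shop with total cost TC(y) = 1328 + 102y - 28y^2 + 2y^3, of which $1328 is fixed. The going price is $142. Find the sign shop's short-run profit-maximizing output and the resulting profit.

AVC = 102 - 28y + 2y^2; min AVC = $4 at y = 7. Since P = $142 ≥ min AVC, the firm produces.
MC = 102 - 56y + 6y^2. Setting P = MC and taking the root on the rising branch gives y* = 10.
TR = 142·10 = 1420. TC = 1328 + 220 = 1548. Profit = 1420 − 1548 = -$128.
That loss of $128 beats the $1328 the firm would lose by shutting down; producing recovers $1200 of fixed cost.

Profit = -$128 at y = 10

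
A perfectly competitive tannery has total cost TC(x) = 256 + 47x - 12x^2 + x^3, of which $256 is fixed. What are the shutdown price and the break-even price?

AVC = 47 - 12x + x^2; minimized at x = 6, giving min AVC = $11. That is the shutdown price.
ATC = 256/x + 47 - 12x + x^2. Setting dATC/dx = −256/x^2 − 12 + 2x = 0 gives x = 8 (since 2·8^3 − 12·8^2 = 256).
min ATC = 256/8 + 47 − 12·8 + 8^2 = $47. That is the break-even price.
Between these two prices the firm operates at a loss; above $47 it earns a profit.

Shutdown price = $11; break-even price = $47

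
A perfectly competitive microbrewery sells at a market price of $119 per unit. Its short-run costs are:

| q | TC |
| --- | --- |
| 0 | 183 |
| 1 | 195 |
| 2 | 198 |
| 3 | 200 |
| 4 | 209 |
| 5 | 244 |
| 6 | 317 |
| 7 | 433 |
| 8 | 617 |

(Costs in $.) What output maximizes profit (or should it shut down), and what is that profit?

Tabulate TR − TC: q=0: -183; q=1: -76; q=2: 40; q=3: 157; q=4: 267; q=5: 351; q=6: 397; q=7: 400; q=8: 335.
Profit is maximized at q = 7. AVC there is 250/7 = $35.71 ≤ P, so producing beats shutting down (which would give -$183).

q = 7; profit = $400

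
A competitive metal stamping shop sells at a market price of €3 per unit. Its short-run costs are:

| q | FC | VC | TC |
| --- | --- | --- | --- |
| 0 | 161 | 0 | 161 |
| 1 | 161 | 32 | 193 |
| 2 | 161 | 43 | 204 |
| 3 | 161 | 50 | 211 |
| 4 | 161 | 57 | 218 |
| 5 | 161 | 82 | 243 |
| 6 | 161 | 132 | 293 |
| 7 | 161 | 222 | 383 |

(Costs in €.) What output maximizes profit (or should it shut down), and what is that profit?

Profit at each row (π = 3q − TC): q=0: -161; q=1: -190; q=2: -198; q=3: -202; q=4: -206; q=5: -228; q=6: -275; q=7: -362.
Profit is highest at q = 0. Equivalently, the lowest AVC in the table is 57/4 ≈ €14.25 at q = 4, and P = €3 falls below it — price never covers variable cost, so the firm shuts down and loses only its fixed cost.

q = 0 (shut down); profit = -€161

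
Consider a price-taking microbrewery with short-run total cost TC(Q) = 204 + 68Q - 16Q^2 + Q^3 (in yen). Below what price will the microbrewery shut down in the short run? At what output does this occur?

Short-run supply begins at min AVC. From VC = 68Q - 16Q^2 + Q^3, AVC = 68 - 16Q + Q^2.
dAVC/dQ = -16 + 2Q = 0 gives Q = 8. min AVC = 68 - 16·8 + 8^2 = 4.
So the shutdown price is ¥4.

¥4 per unit, at Q = 8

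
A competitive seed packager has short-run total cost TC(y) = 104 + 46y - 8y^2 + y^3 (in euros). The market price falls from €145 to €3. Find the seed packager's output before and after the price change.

Output falls from 9 to 0 (the firm shuts down)

MC = 46 - 16y + 3y^2; the shutdown threshold is min AVC = €30 (at y = 4).
With P = €145 above the shutdown price, P = MC gives y = 9.
At P = €3 < min AVC = €30, price no longer covers variable cost at any output, so the firm shuts down: y = 0.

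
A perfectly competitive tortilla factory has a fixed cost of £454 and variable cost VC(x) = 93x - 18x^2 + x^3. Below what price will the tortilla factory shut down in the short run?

£12 per unit

The shutdown price is the minimum of AVC. VC = 93x - 18x^2 + x^3, so AVC = 93 - 18x + x^2.
At the minimum of AVC, MC = AVC. MC = 93 - 36x + 3x^2; setting MC = AVC gives 2x^2 - 18x = 0, so x = 9. min AVC = 12.
For P < £12 the firm produces nothing.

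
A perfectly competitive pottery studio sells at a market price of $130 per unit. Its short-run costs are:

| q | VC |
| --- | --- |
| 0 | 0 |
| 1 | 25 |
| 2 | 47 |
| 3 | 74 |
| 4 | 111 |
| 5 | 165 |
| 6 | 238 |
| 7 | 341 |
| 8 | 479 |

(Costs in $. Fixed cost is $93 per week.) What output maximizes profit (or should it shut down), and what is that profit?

Compute π = P·q − TC at each output: q=0: -93; q=1: 12; q=2: 120; q=3: 223; q=4: 316; q=5: 392; q=6: 449; q=7: 476; q=8: 468.
Profit is maximized at q = 7. AVC there is 341/7 = $48.71 ≤ P, so producing beats shutting down (which would give -$93).

q = 7; profit = $476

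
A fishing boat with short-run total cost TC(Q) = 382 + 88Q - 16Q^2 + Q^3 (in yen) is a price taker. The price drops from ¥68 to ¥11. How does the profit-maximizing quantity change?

Output falls from 10 to 0 (the firm shuts down)

AVC = 88 - 16Q + Q^2, minimized at Q = 8 where min AVC = ¥24. MC = 88 - 32Q + 3Q^2.
With P = ¥68 above the shutdown price, P = MC gives Q = 10.
At P = ¥11 < min AVC = ¥24, price no longer covers variable cost at any output, so the firm shuts down: Q = 0.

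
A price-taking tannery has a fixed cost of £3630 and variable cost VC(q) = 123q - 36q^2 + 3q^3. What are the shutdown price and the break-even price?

AVC = 123 - 36q + 3q^2; minimized at q = 6, giving min AVC = £15. That is the shutdown price.
ATC = 3630/q + 123 - 36q + 3q^2. Setting dATC/dq = −3630/q^2 − 36 + 6q = 0 gives q = 11 (since 6·11^3 − 36·11^2 = 3630).
min ATC = 3630/11 + 123 − 36·11 + 3·11^2 = £420. That is the break-even price.
For £15 ≤ P < £420 the firm produces at a loss; below £15 it shuts down.

Shutdown price = £15; break-even price = £420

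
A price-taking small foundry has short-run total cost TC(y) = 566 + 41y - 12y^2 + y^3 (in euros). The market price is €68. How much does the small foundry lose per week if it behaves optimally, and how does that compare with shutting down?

AVC = 41 - 12y + y^2 has its minimum €5 at y = 6; price €68 clears that bar, so the firm operates.
MC = 41 - 24y + 3y^2. Setting P = MC and taking the root on the rising branch gives y* = 9.
TR = 68·9 = 612. TC = 566 + 126 = 692. Profit = 612 − 692 = -€80.
By producing, the firm covers all variable cost plus €486 of fixed cost; shutting down would lose the full €566.

Profit = -€80 at y = 9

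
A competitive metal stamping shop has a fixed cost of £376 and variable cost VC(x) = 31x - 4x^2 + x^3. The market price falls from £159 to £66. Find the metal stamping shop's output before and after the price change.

AVC = 31 - 4x + x^2, minimized at x = 2 where min AVC = £27. MC = 31 - 8x + 3x^2.
With P = £159 above the shutdown price, P = MC gives x = 8.
At P = £66 ≥ min AVC, set P = MC: x = 5. The firm stays open but cuts output.

Output falls from 8 to 5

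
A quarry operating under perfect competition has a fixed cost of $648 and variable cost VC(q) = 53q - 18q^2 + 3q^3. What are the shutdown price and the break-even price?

Shutdown price = min AVC. AVC = 53 - 18q + 3q^2, with vertex at q = 3 and minimum $26.
ATC = 648/q + 53 - 18q + 3q^2. Setting dATC/dq = −648/q^2 − 18 + 6q = 0 gives q = 6 (since 6·6^3 − 18·6^2 = 648).
min ATC = 648/6 + 53 − 18·6 + 3·6^2 = $161. That is the break-even price.
For $26 ≤ P < $161 the firm produces at a loss; below $26 it shuts down.

Shutdown price = $26; break-even price = $161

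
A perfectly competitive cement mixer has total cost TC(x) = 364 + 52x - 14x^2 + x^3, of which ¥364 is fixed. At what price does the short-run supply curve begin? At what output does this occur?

¥3 per unit, at x = 7

The firm shuts down when price falls below the minimum of average variable cost. AVC = VC/x = 52 - 14x + x^2.
At the minimum of AVC, MC = AVC. MC = 52 - 28x + 3x^2; setting MC = AVC gives 2x^2 - 14x = 0, so x = 7. min AVC = 3.
For P < ¥3 the firm produces nothing.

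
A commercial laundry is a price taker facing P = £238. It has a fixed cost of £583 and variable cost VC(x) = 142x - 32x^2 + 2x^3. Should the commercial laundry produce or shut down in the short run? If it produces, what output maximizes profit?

Variable cost is VC = 142x - 32x^2 + 2x^3, so AVC = VC/x = 142 - 32x + 2x^2 and MC = dTC/dx = 142 - 64x + 6x^2.
AVC hits its minimum where MC = AVC, at x = 8, giving min AVC = 142 - 32·8 + 2·8^2 = £14.
Since P = £238 ≥ min AVC = £14, price covers variable cost and the firm should produce.
Solving P = MC: -96 - 64x + 6x^2 = 0 ⇒ x = -4/3 or 12. On the upward-sloping branch, x* = 12.
Check: AVC at x = 12 is £46 ≤ P, so revenue covers variable cost.
Profit = P·x − TC = 238·12 − 1135 = £1721.

Produce at x = 12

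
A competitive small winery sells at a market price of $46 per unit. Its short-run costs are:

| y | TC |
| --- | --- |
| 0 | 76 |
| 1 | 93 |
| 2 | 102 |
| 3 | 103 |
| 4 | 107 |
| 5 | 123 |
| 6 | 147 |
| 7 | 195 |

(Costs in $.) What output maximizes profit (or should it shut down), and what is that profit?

Profit at each row (π = 46y − TC): y=0: -76; y=1: -47; y=2: -10; y=3: 35; y=4: 77; y=5: 107; y=6: 129; y=7: 127.
Profit is maximized at y = 6. AVC there is 71/6 = $11.83 ≤ P, so producing beats shutting down (which would give -$76).

y = 6; profit = $129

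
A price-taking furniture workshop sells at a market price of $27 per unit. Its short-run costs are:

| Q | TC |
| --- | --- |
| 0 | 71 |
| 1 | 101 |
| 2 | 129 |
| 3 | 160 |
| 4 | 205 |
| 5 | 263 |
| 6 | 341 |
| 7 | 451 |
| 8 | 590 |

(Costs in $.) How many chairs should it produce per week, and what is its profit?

Q = 0 (shut down); profit = -$71

Compute π = P·Q − TC at each output: Q=0: -71; Q=1: -74; Q=2: -75; Q=3: -79; Q=4: -97; Q=5: -128; Q=6: -179; Q=7: -262; Q=8: -374.
Profit is highest at Q = 0. Equivalently, the lowest AVC in the table is 58/2 ≈ $29 at Q = 2, and P = $27 falls below it — price never covers variable cost, so the firm shuts down and loses only its fixed cost.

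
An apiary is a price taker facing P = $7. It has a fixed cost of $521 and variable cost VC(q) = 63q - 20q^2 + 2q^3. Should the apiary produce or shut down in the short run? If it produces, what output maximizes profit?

Shut down

From TC, MC = TC'(q) = 63 - 40q + 6q^2 and AVC = VC/q = 63 - 20q + 2q^2.
AVC is minimized where dAVC/dq = -20 + 4q = 0, at q = 5; min AVC = 63 - 20·5 + 2·5^2 = $13.
With P < min AVC ($7 < $13), every unit sold adds to the loss.
The firm minimizes its loss by shutting down and losing only its fixed cost of $521.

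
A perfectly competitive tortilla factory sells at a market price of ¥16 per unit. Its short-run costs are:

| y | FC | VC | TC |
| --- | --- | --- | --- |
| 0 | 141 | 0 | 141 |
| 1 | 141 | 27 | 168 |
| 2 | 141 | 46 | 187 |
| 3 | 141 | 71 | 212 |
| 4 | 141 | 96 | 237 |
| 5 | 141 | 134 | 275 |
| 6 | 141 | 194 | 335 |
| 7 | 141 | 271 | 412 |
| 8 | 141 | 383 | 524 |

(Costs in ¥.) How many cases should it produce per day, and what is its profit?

y = 0 (shut down); profit = -¥141

Profit at each row (π = 16y − TC): y=0: -141; y=1: -152; y=2: -155; y=3: -164; y=4: -173; y=5: -195; y=6: -239; y=7: -300; y=8: -396.
Profit is highest at y = 0. Equivalently, the lowest AVC in the table is 46/2 ≈ ¥23 at y = 2, and P = ¥16 falls below it — price never covers variable cost, so the firm shuts down and loses only its fixed cost.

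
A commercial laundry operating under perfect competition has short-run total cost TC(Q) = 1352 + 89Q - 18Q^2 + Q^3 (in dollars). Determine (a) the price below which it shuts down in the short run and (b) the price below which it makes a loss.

Shutdown price = $8; break-even price = $128

Shutdown price = min AVC. AVC = 89 - 18Q + Q^2, with vertex at Q = 9 and minimum $8.
ATC = 1352/Q + 89 - 18Q + Q^2. Setting dATC/dQ = −1352/Q^2 − 18 + 2Q = 0 gives Q = 13 (since 2·13^3 − 18·13^2 = 1352).
min ATC = 1352/13 + 89 − 18·13 + 13^2 = $128. That is the break-even price.
For $8 ≤ P < $128 the firm produces at a loss; below $8 it shuts down.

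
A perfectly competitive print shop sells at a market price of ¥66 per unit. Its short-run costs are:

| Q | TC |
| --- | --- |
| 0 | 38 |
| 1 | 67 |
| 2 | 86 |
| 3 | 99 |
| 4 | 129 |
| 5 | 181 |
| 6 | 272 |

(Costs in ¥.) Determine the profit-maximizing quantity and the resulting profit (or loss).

Q = 5; profit = ¥149

Tabulate TR − TC: Q=0: -38; Q=1: -1; Q=2: 46; Q=3: 99; Q=4: 135; Q=5: 149; Q=6: 124.
Profit is maximized at Q = 5. AVC there is 143/5 = ¥28.60 ≤ P, so producing beats shutting down (which would give -¥38).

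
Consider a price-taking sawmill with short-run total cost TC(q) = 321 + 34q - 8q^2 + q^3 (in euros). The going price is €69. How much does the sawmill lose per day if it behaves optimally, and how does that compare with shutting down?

Profit = -€27 at q = 7

AVC = 34 - 8q + q^2; min AVC = €18 at q = 4. Since P = €69 ≥ min AVC, the firm produces.
MC = 34 - 16q + 3q^2. Setting P = MC and taking the root on the rising branch gives q* = 7.
TR = 69·7 = 483. TC = 321 + 189 = 510. Profit = 483 − 510 = -€27.
Shutting down would mean losing the fixed cost of €321, so operating at a loss of €27 is better by €294.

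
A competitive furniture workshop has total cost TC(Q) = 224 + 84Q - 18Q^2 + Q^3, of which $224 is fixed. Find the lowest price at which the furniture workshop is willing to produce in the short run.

Short-run supply begins at min AVC. From VC = 84Q - 18Q^2 + Q^3, AVC = 84 - 18Q + Q^2.
dAVC/dQ = -18 + 2Q = 0 gives Q = 9. min AVC = 84 - 18·9 + 9^2 = 3.
For P < $3 the firm produces nothing.

$3 per unit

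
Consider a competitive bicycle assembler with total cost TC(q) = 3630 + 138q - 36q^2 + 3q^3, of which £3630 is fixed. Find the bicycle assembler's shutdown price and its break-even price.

Shutdown price = min AVC. AVC = 138 - 36q + 3q^2, with vertex at q = 6 and minimum £30.
ATC = 3630/q + 138 - 36q + 3q^2. Setting dATC/dq = −3630/q^2 − 36 + 6q = 0 gives q = 11 (since 6·11^3 − 36·11^2 = 3630).
min ATC = 3630/11 + 138 − 36·11 + 3·11^2 = £435. That is the break-even price.
For £30 ≤ P < £435 the firm produces at a loss; below £30 it shuts down.

Shutdown price = £30; break-even price = £435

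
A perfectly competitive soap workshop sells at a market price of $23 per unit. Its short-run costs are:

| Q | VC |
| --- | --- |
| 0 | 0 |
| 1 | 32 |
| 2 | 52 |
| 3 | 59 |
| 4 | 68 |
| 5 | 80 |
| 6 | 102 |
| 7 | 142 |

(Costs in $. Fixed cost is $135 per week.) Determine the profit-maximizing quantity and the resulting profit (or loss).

Profit at each row (π = 23Q − TC): Q=0: -135; Q=1: -144; Q=2: -141; Q=3: -125; Q=4: -111; Q=5: -100; Q=6: -99; Q=7: -116.
Profit is maximized at Q = 6. AVC there is 102/6 = $17 ≤ P, so producing beats shutting down (which would give -$135).

Q = 6; profit = -$99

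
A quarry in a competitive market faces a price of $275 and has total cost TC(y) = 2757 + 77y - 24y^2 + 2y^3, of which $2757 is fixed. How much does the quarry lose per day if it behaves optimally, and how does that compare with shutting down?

AVC = 77 - 24y + 2y^2; min AVC = $5 at y = 6. Since P = $275 ≥ min AVC, the firm produces.
MC = 77 - 48y + 6y^2. Setting P = MC and taking the root on the rising branch gives y* = 11.
TR = 275·11 = 3025. TC = 2757 + 605 = 3362. Profit = 3025 − 3362 = -$337.
That loss of $337 beats the $2757 the firm would lose by shutting down; producing recovers $2420 of fixed cost.

Profit = -$337 at y = 11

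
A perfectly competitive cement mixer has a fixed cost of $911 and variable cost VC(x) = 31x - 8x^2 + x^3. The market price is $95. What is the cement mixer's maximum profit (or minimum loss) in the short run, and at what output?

AVC = 31 - 8x + x^2; min AVC = $15 at x = 4. Since P = $95 ≥ min AVC, the firm produces.
With MC = 31 - 16x + 3x^2, P = MC on the upward-sloping part at x* = 8.
TR = 95·8 = 760. TC = 911 + 248 = 1159. Profit = 760 − 1159 = -$399.
That loss of $399 beats the $911 the firm would lose by shutting down; producing recovers $512 of fixed cost.

Profit = -$399 at x = 8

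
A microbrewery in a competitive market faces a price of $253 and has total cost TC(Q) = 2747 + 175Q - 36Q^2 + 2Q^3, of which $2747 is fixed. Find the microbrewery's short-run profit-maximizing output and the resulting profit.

AVC = 175 - 36Q + 2Q^2 has its minimum $13 at Q = 9; price $253 clears that bar, so the firm operates.
MC = 175 - 72Q + 6Q^2. Setting P = MC and taking the root on the rising branch gives Q* = 13.
TR = 253·13 = 3289. TC = 2747 + 585 = 3332. Profit = 3289 − 3332 = -$43.
Shutting down would mean losing the fixed cost of $2747, so operating at a loss of $43 is better by $2704.

Profit = -$43 at Q = 13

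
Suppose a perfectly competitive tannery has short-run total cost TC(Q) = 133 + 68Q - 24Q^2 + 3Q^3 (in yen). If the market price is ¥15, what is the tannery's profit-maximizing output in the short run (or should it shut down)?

Variable cost is VC = 68Q - 24Q^2 + 3Q^3, so AVC = VC/Q = 68 - 24Q + 3Q^2 and MC = dTC/dQ = 68 - 48Q + 9Q^2.
AVC is minimized where dAVC/dQ = -24 + 6Q = 0, at Q = 4; min AVC = 68 - 24·4 + 3·4^2 = ¥20.
With P < min AVC (¥15 < ¥20), every unit sold adds to the loss.
Shutting down limits the loss to fixed cost, ¥133.

Shut down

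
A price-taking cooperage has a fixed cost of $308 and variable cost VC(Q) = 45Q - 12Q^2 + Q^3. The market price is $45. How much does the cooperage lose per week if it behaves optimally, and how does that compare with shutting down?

Profit = -$52 at Q = 8

AVC = 45 - 12Q + Q^2 has its minimum $9 at Q = 6; price $45 clears that bar, so the firm operates.
MC = 45 - 24Q + 3Q^2. Setting P = MC and taking the root on the rising branch gives Q* = 8.
TR = 45·8 = 360. TC = 308 + 104 = 412. Profit = 360 − 412 = -$52.
By producing, the firm covers all variable cost plus $256 of fixed cost; shutting down would lose the full $308.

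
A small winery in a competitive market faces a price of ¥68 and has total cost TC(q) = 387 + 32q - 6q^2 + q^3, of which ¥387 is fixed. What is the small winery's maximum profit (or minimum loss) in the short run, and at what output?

AVC = 32 - 6q + q^2 has its minimum ¥23 at q = 3; price ¥68 clears that bar, so the firm operates.
MC = 32 - 12q + 3q^2. Setting P = MC and taking the root on the rising branch gives q* = 6.
TR = 68·6 = 408. TC = 387 + 192 = 579. Profit = 408 − 579 = -¥171.
That loss of ¥171 beats the ¥387 the firm would lose by shutting down; producing recovers ¥216 of fixed cost.

Profit = -¥171 at q = 6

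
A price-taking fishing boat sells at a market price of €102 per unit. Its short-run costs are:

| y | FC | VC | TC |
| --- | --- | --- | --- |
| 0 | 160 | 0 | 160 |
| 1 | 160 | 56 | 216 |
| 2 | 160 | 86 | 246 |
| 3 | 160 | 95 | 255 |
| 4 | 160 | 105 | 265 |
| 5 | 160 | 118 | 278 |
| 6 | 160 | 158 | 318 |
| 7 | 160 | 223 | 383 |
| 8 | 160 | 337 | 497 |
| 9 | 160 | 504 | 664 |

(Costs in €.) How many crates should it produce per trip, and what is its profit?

Compute π = P·y − TC at each output: y=0: -160; y=1: -114; y=2: -42; y=3: 51; y=4: 143; y=5: 232; y=6: 294; y=7: 331; y=8: 319; y=9: 254.
Profit is maximized at y = 7. AVC there is 223/7 = €31.86 ≤ P, so producing beats shutting down (which would give -€160).

y = 7; profit = €331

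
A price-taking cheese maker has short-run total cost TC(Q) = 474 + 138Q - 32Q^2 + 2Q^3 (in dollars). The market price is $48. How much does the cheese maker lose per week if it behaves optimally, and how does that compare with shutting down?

AVC = 138 - 32Q + 2Q^2 has its minimum $10 at Q = 8; price $48 clears that bar, so the firm operates.
MC = 138 - 64Q + 6Q^2. Setting P = MC and taking the root on the rising branch gives Q* = 9.
TR = 48·9 = 432. TC = 474 + 108 = 582. Profit = 432 − 582 = -$150.
That loss of $150 beats the $474 the firm would lose by shutting down; producing recovers $324 of fixed cost.

Profit = -$150 at Q = 9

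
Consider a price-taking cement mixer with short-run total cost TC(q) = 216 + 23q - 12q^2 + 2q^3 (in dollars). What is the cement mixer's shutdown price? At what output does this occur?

$5 per unit, at q = 3

Short-run supply begins at min AVC. From VC = 23q - 12q^2 + 2q^3, AVC = 23 - 12q + 2q^2.
At the minimum of AVC, MC = AVC. MC = 23 - 24q + 6q^2; setting MC = AVC gives 4q^2 - 12q = 0, so q = 3. min AVC = 5.
The firm shuts down for any P below $5.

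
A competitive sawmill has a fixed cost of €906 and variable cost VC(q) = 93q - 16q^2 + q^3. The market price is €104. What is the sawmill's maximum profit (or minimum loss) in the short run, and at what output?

Profit = -€180 at q = 11

AVC = 93 - 16q + q^2; min AVC = €29 at q = 8. Since P = €104 ≥ min AVC, the firm produces.
With MC = 93 - 32q + 3q^2, P = MC on the upward-sloping part at q* = 11.
TR = 104·11 = 1144. TC = 906 + 418 = 1324. Profit = 1144 − 1324 = -€180.
That loss of €180 beats the €906 the firm would lose by shutting down; producing recovers €726 of fixed cost.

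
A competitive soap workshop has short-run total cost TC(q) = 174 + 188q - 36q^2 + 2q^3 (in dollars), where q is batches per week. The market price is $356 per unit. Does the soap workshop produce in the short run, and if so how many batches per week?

Produce at q = 14

Variable cost is VC = 188q - 36q^2 + 2q^3, so AVC = VC/q = 188 - 36q + 2q^2 and MC = dTC/dq = 188 - 72q + 6q^2.
AVC hits its minimum where MC = AVC, at q = 9, giving min AVC = 188 - 36·9 + 2·9^2 = $26.
Since P = $356 ≥ min AVC = $26, price covers variable cost and the firm should produce.
Solving P = MC: -168 - 72q + 6q^2 = 0 ⇒ q = -2 or 14. On the upward-sloping branch, q* = 14.
Check: AVC at q = 14 is $76 ≤ P, so revenue covers variable cost.
Profit = P·q − TC = 356·14 − 1238 = $3746.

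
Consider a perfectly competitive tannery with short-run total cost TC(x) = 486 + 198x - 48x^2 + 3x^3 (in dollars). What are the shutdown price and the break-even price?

Shutdown price = $6; break-even price = $63

Shutdown price = min AVC. AVC = 198 - 48x + 3x^2, with vertex at x = 8 and minimum $6.
ATC = 486/x + 198 - 48x + 3x^2. Setting dATC/dx = −486/x^2 − 48 + 6x = 0 gives x = 9 (since 6·9^3 − 48·9^2 = 486).
min ATC = 486/9 + 198 − 48·9 + 3·9^2 = $63. That is the break-even price.
Between these two prices the firm operates at a loss; above $63 it earns a profit.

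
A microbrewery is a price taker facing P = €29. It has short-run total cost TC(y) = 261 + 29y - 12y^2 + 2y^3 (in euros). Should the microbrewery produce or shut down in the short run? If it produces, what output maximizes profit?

Produce at y = 4

Strip out fixed cost: VC = 29y - 12y^2 + 2y^3. Then AVC = 29 - 12y + 2y^2 and MC = 29 - 24y + 6y^2.
AVC is minimized where dAVC/dy = -12 + 4y = 0, at y = 3; min AVC = 29 - 12·3 + 2·3^2 = €11.
P = €29 exceeds min AVC = €11, so the firm stays open.
Set P = MC: 29 = 29 - 24y + 6y^2 → -24y + 6y^2 = 0. The roots are y = 0 and y = 4; the profit-maximizing output is on the rising part of MC, so y* = 4.
Check: AVC at y = 4 is €13 ≤ P, so revenue covers variable cost.
Profit = P·y − TC = 29·4 − 313 = -€197, a loss, but smaller than the €261 fixed cost the firm would lose by shutting down.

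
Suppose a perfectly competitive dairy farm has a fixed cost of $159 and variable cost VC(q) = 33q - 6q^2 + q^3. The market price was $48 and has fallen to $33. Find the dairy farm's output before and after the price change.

Output falls from 5 to 4

AVC = 33 - 6q + q^2, minimized at q = 3 where min AVC = $24. MC = 33 - 12q + 3q^2.
At P = $48 ≥ min AVC, set P = MC on the rising branch: q = 5.
At P = $33 ≥ min AVC, set P = MC: q = 4. The firm stays open but cuts output.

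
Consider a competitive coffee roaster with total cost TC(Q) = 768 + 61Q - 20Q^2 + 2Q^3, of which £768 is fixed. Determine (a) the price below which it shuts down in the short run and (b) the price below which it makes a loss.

AVC = 61 - 20Q + 2Q^2; minimized at Q = 5, giving min AVC = £11. That is the shutdown price.
ATC = 768/Q + 61 - 20Q + 2Q^2. Setting dATC/dQ = −768/Q^2 − 20 + 4Q = 0 gives Q = 8 (since 4·8^3 − 20·8^2 = 768).
min ATC = 768/8 + 61 − 20·8 + 2·8^2 = £125. That is the break-even price.
For £11 ≤ P < £125 the firm produces at a loss; below £11 it shuts down.

Shutdown price = £11; break-even price = £125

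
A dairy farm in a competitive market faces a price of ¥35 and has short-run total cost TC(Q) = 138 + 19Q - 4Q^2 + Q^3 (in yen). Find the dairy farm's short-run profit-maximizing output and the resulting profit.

AVC = 19 - 4Q + Q^2; min AVC = ¥15 at Q = 2. Since P = ¥35 ≥ min AVC, the firm produces.
MC = 19 - 8Q + 3Q^2. Setting P = MC and taking the root on the rising branch gives Q* = 4.
TR = 35·4 = 140. TC = 138 + 76 = 214. Profit = 140 − 214 = -¥74.
Shutting down would mean losing the fixed cost of ¥138, so operating at a loss of ¥74 is better by ¥64.

Profit = -¥74 at Q = 4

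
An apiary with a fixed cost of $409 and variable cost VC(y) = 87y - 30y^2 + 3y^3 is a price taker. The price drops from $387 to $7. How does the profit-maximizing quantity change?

AVC = 87 - 30y + 3y^2, minimized at y = 5 where min AVC = $12. MC = 87 - 60y + 9y^2.
With P = $387 above the shutdown price, P = MC gives y = 10.
At P = $7 < min AVC = $12, price no longer covers variable cost at any output, so the firm shuts down: y = 0.

Output falls from 10 to 0 (the firm shuts down)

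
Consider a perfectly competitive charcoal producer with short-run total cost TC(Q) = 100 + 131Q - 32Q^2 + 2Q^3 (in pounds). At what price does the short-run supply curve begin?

£3 per unit

Short-run supply begins at min AVC. From VC = 131Q - 32Q^2 + 2Q^3, AVC = 131 - 32Q + 2Q^2.
At the minimum of AVC, MC = AVC. MC = 131 - 64Q + 6Q^2; setting MC = AVC gives 4Q^2 - 32Q = 0, so Q = 8. min AVC = 3.
For P < £3 the firm produces nothing.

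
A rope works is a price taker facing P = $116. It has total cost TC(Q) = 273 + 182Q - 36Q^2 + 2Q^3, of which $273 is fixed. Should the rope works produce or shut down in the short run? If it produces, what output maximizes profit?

Produce at Q = 11

Variable cost is VC = 182Q - 36Q^2 + 2Q^3, so AVC = VC/Q = 182 - 36Q + 2Q^2 and MC = dTC/dQ = 182 - 72Q + 6Q^2.
AVC hits its minimum where MC = AVC, at Q = 9, giving min AVC = 182 - 36·9 + 2·9^2 = $20.
P = $116 exceeds min AVC = $20, so the firm stays open.
Set P = MC: 116 = 182 - 72Q + 6Q^2 → 66 - 72Q + 6Q^2 = 0. The roots are Q = 1 and Q = 11; the profit-maximizing output is on the rising part of MC, so Q* = 11.
Check: AVC at Q = 11 is $28 ≤ P, so revenue covers variable cost.
Profit = P·Q − TC = 116·11 − 581 = $695.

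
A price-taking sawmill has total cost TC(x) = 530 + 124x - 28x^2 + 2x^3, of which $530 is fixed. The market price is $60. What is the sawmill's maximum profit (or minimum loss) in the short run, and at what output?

AVC = 124 - 28x + 2x^2 has its minimum $26 at x = 7; price $60 clears that bar, so the firm operates.
MC = 124 - 56x + 6x^2. Setting P = MC and taking the root on the rising branch gives x* = 8.
TR = 60·8 = 480. TC = 530 + 224 = 754. Profit = 480 − 754 = -$274.
Shutting down would mean losing the fixed cost of $530, so operating at a loss of $274 is better by $256.

Profit = -$274 at x = 8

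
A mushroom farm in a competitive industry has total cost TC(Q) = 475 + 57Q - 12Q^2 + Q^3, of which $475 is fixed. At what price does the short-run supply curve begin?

$21 per unit

The firm shuts down when price falls below the minimum of average variable cost. AVC = VC/Q = 57 - 12Q + Q^2.
dAVC/dQ = -12 + 2Q = 0 gives Q = 6. min AVC = 57 - 12·6 + 6^2 = 21.
The firm shuts down for any P below $21.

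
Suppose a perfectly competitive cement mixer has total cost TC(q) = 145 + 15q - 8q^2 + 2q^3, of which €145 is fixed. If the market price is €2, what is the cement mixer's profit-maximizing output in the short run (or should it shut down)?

From TC, MC = TC'(q) = 15 - 16q + 6q^2 and AVC = VC/q = 15 - 8q + 2q^2.
AVC hits its minimum where MC = AVC, at q = 2, giving min AVC = 15 - 8·2 + 2·2^2 = €7.
Since P = €2 < min AVC = €7, price fails to cover variable cost at any output.
The firm minimizes its loss by shutting down and losing only its fixed cost of €145.

Shut down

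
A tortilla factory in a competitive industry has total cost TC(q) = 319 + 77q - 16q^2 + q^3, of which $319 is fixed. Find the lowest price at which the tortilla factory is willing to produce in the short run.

$13 per unit

Short-run supply begins at min AVC. From VC = 77q - 16q^2 + q^3, AVC = 77 - 16q + q^2.
At the minimum of AVC, MC = AVC. MC = 77 - 32q + 3q^2; setting MC = AVC gives 2q^2 - 16q = 0, so q = 8. min AVC = 13.
The firm shuts down for any P below $13.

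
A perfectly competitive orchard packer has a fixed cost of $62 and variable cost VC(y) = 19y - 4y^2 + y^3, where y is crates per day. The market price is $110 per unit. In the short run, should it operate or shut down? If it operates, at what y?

Produce at y = 7

From TC, MC = TC'(y) = 19 - 8y + 3y^2 and AVC = VC/y = 19 - 4y + y^2.
AVC hits its minimum where MC = AVC, at y = 2, giving min AVC = 19 - 4·2 + 2^2 = $15.
Because $110 ≥ $15, revenue can cover variable cost; the firm operates.
Set P = MC: 110 = 19 - 8y + 3y^2 → -91 - 8y + 3y^2 = 0. The roots are y = -13/3 and y = 7; the profit-maximizing output is on the rising part of MC, so y* = 7.
Check: AVC at y = 7 is $40 ≤ P, so revenue covers variable cost.
Profit = P·y − TC = 110·7 − 342 = $428.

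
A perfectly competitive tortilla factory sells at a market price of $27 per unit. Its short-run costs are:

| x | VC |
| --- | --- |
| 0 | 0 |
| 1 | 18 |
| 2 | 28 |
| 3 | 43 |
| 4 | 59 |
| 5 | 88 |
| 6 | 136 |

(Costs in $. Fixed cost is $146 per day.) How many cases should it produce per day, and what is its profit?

Tabulate TR − TC: x=0: -146; x=1: -137; x=2: -120; x=3: -108; x=4: -97; x=5: -99; x=6: -120.
Profit is maximized at x = 4. AVC there is 59/4 = $14.75 ≤ P, so producing beats shutting down (which would give -$146).

x = 4; profit = -$97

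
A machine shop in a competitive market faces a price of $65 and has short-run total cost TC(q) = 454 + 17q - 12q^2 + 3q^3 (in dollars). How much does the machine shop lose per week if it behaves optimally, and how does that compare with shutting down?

AVC = 17 - 12q + 3q^2 has its minimum $5 at q = 2; price $65 clears that bar, so the firm operates.
MC = 17 - 24q + 9q^2. Setting P = MC and taking the root on the rising branch gives q* = 4.
TR = 65·4 = 260. TC = 454 + 68 = 522. Profit = 260 − 522 = -$262.
Shutting down would mean losing the fixed cost of $454, so operating at a loss of $262 is better by $192.

Profit = -$262 at q = 4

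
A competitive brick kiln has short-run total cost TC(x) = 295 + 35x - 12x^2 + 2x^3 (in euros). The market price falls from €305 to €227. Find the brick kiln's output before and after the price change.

MC = 35 - 24x + 6x^2; the shutdown threshold is min AVC = €17 (at x = 3).
At P = €305 ≥ min AVC, set P = MC on the rising branch: x = 9.
At P = €227 ≥ min AVC, set P = MC: x = 8. The firm stays open but cuts output.

Output falls from 9 to 8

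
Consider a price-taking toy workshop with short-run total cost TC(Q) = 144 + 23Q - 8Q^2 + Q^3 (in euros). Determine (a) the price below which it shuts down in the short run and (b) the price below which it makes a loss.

Shutdown price = €7; break-even price = €35

AVC = 23 - 8Q + Q^2; minimized at Q = 4, giving min AVC = €7. That is the shutdown price.
ATC = 144/Q + 23 - 8Q + Q^2. Setting dATC/dQ = −144/Q^2 − 8 + 2Q = 0 gives Q = 6 (since 2·6^3 − 8·6^2 = 144).
min ATC = 144/6 + 23 − 8·6 + 6^2 = €35. That is the break-even price.
Between these two prices the firm operates at a loss; above €35 it earns a profit.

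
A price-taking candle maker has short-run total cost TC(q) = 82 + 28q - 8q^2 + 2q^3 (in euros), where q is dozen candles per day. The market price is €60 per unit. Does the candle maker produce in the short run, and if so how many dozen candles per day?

From TC, MC = TC'(q) = 28 - 16q + 6q^2 and AVC = VC/q = 28 - 8q + 2q^2.
AVC is minimized where dAVC/dq = -8 + 4q = 0, at q = 2; min AVC = 28 - 8·2 + 2·2^2 = €20.
Since P = €60 ≥ min AVC = €20, price covers variable cost and the firm should produce.
P = MC gives -32 - 16q + 6q^2 = 0, with roots -4/3 and 4. Take the larger (rising MC): q* = 4.
Check: AVC at q = 4 is €28 ≤ P, so revenue covers variable cost.
Profit = P·q − TC = 60·4 − 194 = €46.

Produce at q = 4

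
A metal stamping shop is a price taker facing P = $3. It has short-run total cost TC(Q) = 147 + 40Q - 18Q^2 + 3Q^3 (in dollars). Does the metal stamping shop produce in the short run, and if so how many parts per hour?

From TC, MC = TC'(Q) = 40 - 36Q + 9Q^2 and AVC = VC/Q = 40 - 18Q + 3Q^2.
AVC hits its minimum where MC = AVC, at Q = 3, giving min AVC = 40 - 18·3 + 3·3^2 = $13.
Since P = $3 < min AVC = $13, price fails to cover variable cost at any output.
Shutting down limits the loss to fixed cost, $147.

Shut down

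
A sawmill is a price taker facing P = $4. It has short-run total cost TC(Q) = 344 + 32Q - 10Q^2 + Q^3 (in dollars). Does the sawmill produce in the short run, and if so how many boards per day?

Shut down

From TC, MC = TC'(Q) = 32 - 20Q + 3Q^2 and AVC = VC/Q = 32 - 10Q + Q^2.
AVC is minimized where dAVC/dQ = -10 + 2Q = 0, at Q = 5; min AVC = 32 - 10·5 + 5^2 = $7.
Since P = $4 < min AVC = $7, price fails to cover variable cost at any output.
Shutting down limits the loss to fixed cost, $344.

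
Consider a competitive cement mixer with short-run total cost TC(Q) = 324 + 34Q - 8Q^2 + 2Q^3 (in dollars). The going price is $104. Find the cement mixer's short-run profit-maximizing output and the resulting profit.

AVC = 34 - 8Q + 2Q^2; min AVC = $26 at Q = 2. Since P = $104 ≥ min AVC, the firm produces.
With MC = 34 - 16Q + 6Q^2, P = MC on the upward-sloping part at Q* = 5.
TR = 104·5 = 520. TC = 324 + 220 = 544. Profit = 520 − 544 = -$24.
That loss of $24 beats the $324 the firm would lose by shutting down; producing recovers $300 of fixed cost.

Profit = -$24 at Q = 5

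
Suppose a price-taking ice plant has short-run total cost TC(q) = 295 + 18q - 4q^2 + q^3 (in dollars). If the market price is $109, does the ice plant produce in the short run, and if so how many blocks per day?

Produce at q = 7

Strip out fixed cost: VC = 18q - 4q^2 + q^3. Then AVC = 18 - 4q + q^2 and MC = 18 - 8q + 3q^2.
AVC is minimized where dAVC/dq = -4 + 2q = 0, at q = 2; min AVC = 18 - 4·2 + 2^2 = $14.
Since P = $109 ≥ min AVC = $14, price covers variable cost and the firm should produce.
Solving P = MC: -91 - 8q + 3q^2 = 0 ⇒ q = -13/3 or 7. On the upward-sloping branch, q* = 7.
Check: AVC at q = 7 is $39 ≤ P, so revenue covers variable cost.
Profit = P·q − TC = 109·7 − 568 = $195.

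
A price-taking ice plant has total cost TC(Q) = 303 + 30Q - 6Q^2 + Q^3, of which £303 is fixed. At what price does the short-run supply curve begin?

The firm shuts down when price falls below the minimum of average variable cost. AVC = VC/Q = 30 - 6Q + Q^2.
At the minimum of AVC, MC = AVC. MC = 30 - 12Q + 3Q^2; setting MC = AVC gives 2Q^2 - 6Q = 0, so Q = 3. min AVC = 21.
For P < £21 the firm produces nothing.

£21 per unit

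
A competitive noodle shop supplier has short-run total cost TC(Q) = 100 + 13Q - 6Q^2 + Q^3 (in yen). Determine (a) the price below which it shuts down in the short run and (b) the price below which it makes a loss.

Shutdown price = min AVC. AVC = 13 - 6Q + Q^2, with vertex at Q = 3 and minimum ¥4.
ATC = 100/Q + 13 - 6Q + Q^2. Setting dATC/dQ = −100/Q^2 − 6 + 2Q = 0 gives Q = 5 (since 2·5^3 − 6·5^2 = 100).
min ATC = 100/5 + 13 − 6·5 + 5^2 = ¥28. That is the break-even price.
Between these two prices the firm operates at a loss; above ¥28 it earns a profit.

Shutdown price = ¥4; break-even price = ¥28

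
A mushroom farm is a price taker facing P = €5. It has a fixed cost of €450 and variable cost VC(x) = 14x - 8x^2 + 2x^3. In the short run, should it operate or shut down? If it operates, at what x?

Shut down

From TC, MC = TC'(x) = 14 - 16x + 6x^2 and AVC = VC/x = 14 - 8x + 2x^2.
The AVC parabola has its vertex at x = 8/4 = 2, where AVC = 14 - 8·2 + 2·2^2 = €6.
With P < min AVC (€5 < €6), every unit sold adds to the loss.
The firm minimizes its loss by shutting down and losing only its fixed cost of €450.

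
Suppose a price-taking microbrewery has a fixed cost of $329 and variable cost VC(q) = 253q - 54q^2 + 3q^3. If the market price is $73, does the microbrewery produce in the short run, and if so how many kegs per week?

From TC, MC = TC'(q) = 253 - 108q + 9q^2 and AVC = VC/q = 253 - 54q + 3q^2.
AVC is minimized where dAVC/dq = -54 + 6q = 0, at q = 9; min AVC = 253 - 54·9 + 3·9^2 = $10.
Because $73 ≥ $10, revenue can cover variable cost; the firm operates.
Set P = MC: 73 = 253 - 108q + 9q^2 → 180 - 108q + 9q^2 = 0. The roots are q = 2 and q = 10; the profit-maximizing output is on the rising part of MC, so q* = 10.
Check: AVC at q = 10 is $13 ≤ P, so revenue covers variable cost.
Profit = P·q − TC = 73·10 − 459 = $271.

Produce at q = 10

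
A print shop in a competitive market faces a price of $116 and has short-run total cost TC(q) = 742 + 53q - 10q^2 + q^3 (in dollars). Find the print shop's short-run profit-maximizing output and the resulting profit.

Profit = -$94 at q = 9

AVC = 53 - 10q + q^2; min AVC = $28 at q = 5. Since P = $116 ≥ min AVC, the firm produces.
MC = 53 - 20q + 3q^2. Setting P = MC and taking the root on the rising branch gives q* = 9.
TR = 116·9 = 1044. TC = 742 + 396 = 1138. Profit = 1044 − 1138 = -$94.
By producing, the firm covers all variable cost plus $648 of fixed cost; shutting down would lose the full $742.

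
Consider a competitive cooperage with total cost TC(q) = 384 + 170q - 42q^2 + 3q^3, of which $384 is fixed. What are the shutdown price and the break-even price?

Shutdown price = $23; break-even price = $74

AVC = 170 - 42q + 3q^2; minimized at q = 7, giving min AVC = $23. That is the shutdown price.
ATC = 384/q + 170 - 42q + 3q^2. Setting dATC/dq = −384/q^2 − 42 + 6q = 0 gives q = 8 (since 6·8^3 − 42·8^2 = 384).
min ATC = 384/8 + 170 − 42·8 + 3·8^2 = $74. That is the break-even price.
Between these two prices the firm operates at a loss; above $74 it earns a profit.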